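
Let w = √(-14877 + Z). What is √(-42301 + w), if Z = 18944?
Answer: √(-42301 + 7*√83) ≈ 205.52*I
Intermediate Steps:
w = 7*√83 (w = √(-14877 + 18944) = √4067 = 7*√83 ≈ 63.773)
√(-42301 + w) = √(-42301 + 7*√83)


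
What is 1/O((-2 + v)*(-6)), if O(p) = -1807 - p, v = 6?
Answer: -1/1783 ≈ -0.00056085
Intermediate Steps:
1/O((-2 + v)*(-6)) = 1/(-1807 - (-2 + 6)*(-6)) = 1/(-1807 - 4*(-6)) = 1/(-1807 - 1*(-24)) = 1/(-1807 + 24) = 1/(-1783) = -1/1783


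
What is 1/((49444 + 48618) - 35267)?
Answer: 1/62795 ≈ 1.5925e-5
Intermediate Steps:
1/((49444 + 48618) - 35267) = 1/(98062 - 35267) = 1/62795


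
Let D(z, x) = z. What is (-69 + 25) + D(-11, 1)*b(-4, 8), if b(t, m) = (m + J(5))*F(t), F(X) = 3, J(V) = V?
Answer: -473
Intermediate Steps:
b(t, m) = 15 + 3*m (b(t, m) = (m + 5)*3 = (5 + m)*3 = 15 + 3*m)
(-69 + 25) + D(-11, 1)*b(-4, 8) = (-69 + 25) - 11*(15 + 3*8) = -44 - 11*(15 + 24) = -44 - 11*39 = -44 - 429 = -473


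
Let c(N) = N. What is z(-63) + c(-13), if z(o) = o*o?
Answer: 3956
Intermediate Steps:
z(o) = o²
z(-63) + c(-13) = (-63)² - 13 = 3969 - 13 = 3956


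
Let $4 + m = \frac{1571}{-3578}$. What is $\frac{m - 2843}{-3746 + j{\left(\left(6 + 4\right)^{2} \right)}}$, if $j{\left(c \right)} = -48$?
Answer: $\frac{10188137}{13574932} \approx 0.75051$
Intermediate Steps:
$m = - \frac{15883}{3578}$ ($m = -4 + \frac{1571}{-3578} = -4 + 1571 \left(- \frac{1}{3578}\right) = -4 - \frac{1571}{3578} = - \frac{15883}{3578} \approx -4.4391$)
$\frac{m - 2843}{-3746 + j{\left(\left(6 + 4\right)^{2} \right)}} = \frac{- \frac{15883}{3578} - 2843}{-3746 - 48} = - \frac{10188137}{3578 \left(-3794\right)} = \left(- \frac{10188137}{3578}\right) \left(- \frac{1}{3794}\right) = \frac{10188137}{13574932}$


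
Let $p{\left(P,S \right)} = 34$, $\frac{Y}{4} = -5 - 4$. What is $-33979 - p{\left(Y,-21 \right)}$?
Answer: $-34013$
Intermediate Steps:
$Y = -36$ ($Y = 4 \left(-5 - 4\right) = 4 \left(-9\right) = -36$)
$-33979 - p{\left(Y,-21 \right)} = -33979 - 34 = -34013$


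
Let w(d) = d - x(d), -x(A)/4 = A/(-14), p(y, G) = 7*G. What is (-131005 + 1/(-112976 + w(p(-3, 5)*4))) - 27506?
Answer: -17892087637/112876 ≈ -1.5851e+5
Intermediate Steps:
x(A) = 2*A/7 (x(A) = -4*A/(-14) = -4*A*(-1)/14 = -(-2)*A/7 = 2*A/7)
w(d) = 5*d/7 (w(d) = d - 2*d/7 = 5*d/7)
(-131005 + 1/(-112976 + w(p(-3, 5)*4))) - 27506 = (-131005 + 1/(-112976 + 5*((7*5)*4)/7)) - 27506 = (-131005 + 1/(-112976 + 5*(35*4)/7)) - 27506 = (-131005 + 1/(-112976 + (5/7)*140)) - 27506 = (-131005 + 1/(-112976 + 100)) - 27506 = (-131005 + 1/(-112876)) - 27506 = (-131005 - 1/112876) - 27506 = -14787320381/112876 - 27506 = -17892087637/112876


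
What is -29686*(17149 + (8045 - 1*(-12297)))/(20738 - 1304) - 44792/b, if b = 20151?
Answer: -3738013939909/65269089 ≈ -57271.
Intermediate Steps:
-29686*(17149 + (8045 - 1*(-12297)))/(20738 - 1304) - 44792/b = -29686*(17149 + (8045 - 1*(-12297)))/(20738 - 1304) - 44792/20151 = -29686/(19434/(17149 + (8045 + 12297))) - 44792*1/20151 = -29686/(19434/(17149 + 20342)) - 44792/20151 = -29686/(19434/37491) - 44792/20151 = -29686/(19434*(1/37491)) - 44792/20151 = -29686/6478/12497 - 44792/20151 = -29686*12497/6478 - 44792/20151 = -185492971/3239 - 44792/20151 = -3738013939909/65269089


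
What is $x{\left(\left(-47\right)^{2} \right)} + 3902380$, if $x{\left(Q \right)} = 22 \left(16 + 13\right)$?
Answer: $3903018$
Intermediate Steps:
$x{\left(Q \right)} = 638$ ($x{\left(Q \right)} = 22 \cdot 29 = 638$)
$x{\left(\left(-47\right)^{2} \right)} + 3902380 = 638 + 3902380 = 3903018$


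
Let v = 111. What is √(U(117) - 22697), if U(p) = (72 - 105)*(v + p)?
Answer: I*√30221 ≈ 173.84*I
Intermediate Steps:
U(p) = -3663 - 33*p (U(p) = (72 - 105)*(111 + p) = -33*(111 + p) = -3663 - 33*p)
√(U(117) - 22697) = √((-3663 - 33*117) - 22697) = √((-3663 - 3861) - 22697) = √(-7524 - 22697) = √(-30221) = I*√30221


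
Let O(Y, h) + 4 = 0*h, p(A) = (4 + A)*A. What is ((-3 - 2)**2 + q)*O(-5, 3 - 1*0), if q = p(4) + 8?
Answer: -260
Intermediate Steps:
p(A) = A*(4 + A)
O(Y, h) = -4 (O(Y, h) = -4 + 0*h = -4 + 0 = -4)
q = 40 (q = 4*(4 + 4) + 8 = 4*8 + 8 = 32 + 8 = 40)
((-3 - 2)**2 + q)*O(-5, 3 - 1*0) = ((-3 - 2)**2 + 40)*(-4) = ((-5)**2 + 40)*(-4) = (25 + 40)*(-4) = 65*(-4) = -260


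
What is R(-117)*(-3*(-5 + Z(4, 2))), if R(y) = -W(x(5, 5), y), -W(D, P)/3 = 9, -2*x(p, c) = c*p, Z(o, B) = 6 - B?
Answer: 81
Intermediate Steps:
x(p, c) = -c*p/2
W(D, P) = -27 (W(D, P) = -3*9 = -27)
R(y) = 27 (R(y) = -1*(-27) = 27)
R(-117)*(-3*(-5 + Z(4, 2))) = 27*(-3*(-5 + (6 - 1*2))) = 27*(-3*(-5 + (6 - 2))) = 27*(-3*(-5 + 4)) = 27*(-3*(-1)) = 27*3 = 81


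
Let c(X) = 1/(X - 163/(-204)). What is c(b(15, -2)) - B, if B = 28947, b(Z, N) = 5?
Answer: -34244097/1183 ≈ -28947.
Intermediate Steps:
c(X) = 1/(163/204 + X) (c(X) = 1/(X - 163*(-1/204)) = 1/(X + 163/204) = 1/(163/204 + X))
c(b(15, -2)) - B = 204/(163 + 204*5) - 1*28947 = 204/(163 + 1020) - 28947 = 204/1183 - 28947 = -34244097/1183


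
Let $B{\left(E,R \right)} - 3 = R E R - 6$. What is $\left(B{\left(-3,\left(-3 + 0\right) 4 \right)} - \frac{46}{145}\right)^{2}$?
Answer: $\frac{3984260641}{21025} \approx 1.895 \cdot 10^{5}$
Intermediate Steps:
$B{\left(E,R \right)} = -3 + E R^{2}$ ($B{\left(E,R \right)} = 3 + \left(R E R - 6\right) = 3 + \left(E R R - 6\right) = 3 + \left(E R^{2} - 6\right) = 3 + \left(-6 + E R^{2}\right) = -3 + E R^{2}$)
$\left(B{\left(-3,\left(-3 + 0\right) 4 \right)} - \frac{46}{145}\right)^{2} = \left(\left(-3 - 3 \left(\left(-3 + 0\right) 4\right)^{2}\right) - \frac{46}{145}\right)^{2} = \left(\left(-3 - 3 \left(\left(-3\right) 4\right)^{2}\right) - \frac{46}{145}\right)^{2} = \left(\left(-3 - 3 \left(-12\right)^{2}\right) - \frac{46}{145}\right)^{2} = \left(\left(-3 - 432\right) - \frac{46}{145}\right)^{2} = \left(-435 - \frac{46}{145}\right)^{2} = \left(- \frac{63121}{145}\right)^{2} = \frac{3984260641}{21025}$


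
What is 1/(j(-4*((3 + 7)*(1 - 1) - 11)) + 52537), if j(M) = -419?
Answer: 1/52118 ≈ 1.9187e-5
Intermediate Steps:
1/(j(-4*((3 + 7)*(1 - 1) - 11)) + 52537) = 1/(-419 + 52537) = 1/52118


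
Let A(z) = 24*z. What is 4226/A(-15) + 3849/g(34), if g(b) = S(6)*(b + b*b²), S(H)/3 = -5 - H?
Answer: -457282037/38944620 ≈ -11.742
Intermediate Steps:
S(H) = -15 - 3*H (S(H) = 3*(-5 - H) = -15 - 3*H)
g(b) = -33*b - 33*b³ (g(b) = (-15 - 3*6)*(b + b*b²) = (-15 - 18)*(b + b³) = -33*(b + b³) = -33*b - 33*b³)
4226/A(-15) + 3849/g(34) = 4226/((24*(-15))) + 3849/((-33*34*(1 + 34²))) = 4226/(-360) + 3849/((-33*34*(1 + 1156))) = 4226*(-1/360) + 3849/((-33*34*1157)) = -2113/180 + 3849/(-1298154) = -2113/180 + 3849*(-1/1298154) = -2113/180 - 1283/432718 = -457282037/38944620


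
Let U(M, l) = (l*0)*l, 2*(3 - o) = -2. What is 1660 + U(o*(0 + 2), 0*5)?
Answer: 1660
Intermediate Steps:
o = 4 (o = 3 - 1/2*(-2) = 3 + 1 = 4)
U(M, l) = 0 (U(M, l) = 0*l = 0)
1660 + U(o*(0 + 2), 0*5) = 1660 + 0 = 1660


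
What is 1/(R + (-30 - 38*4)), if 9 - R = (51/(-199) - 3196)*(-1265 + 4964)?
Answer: 199/2352733018 ≈ 8.4582e-8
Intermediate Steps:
R = 2352769236/199 (R = 9 - (51/(-199) - 3196)*(-1265 + 4964) = 9 - (51*(-1/199) - 3196)*3699 = 9 - (-51/199 - 3196)*3699 = 9 - (-636055)*3699/199 = 9 - 1*(-2352767445/199) = 9 + 2352767445/199 = 2352769236/199 ≈ 1.1823e+7)
1/(R + (-30 - 38*4)) = 1/(2352769236/199 + (-30 - 38*4)) = 1/(2352769236/199 + (-30 - 152)) = 1/(2352769236/199 - 182) = 1/(2352733018/199) = 199/2352733018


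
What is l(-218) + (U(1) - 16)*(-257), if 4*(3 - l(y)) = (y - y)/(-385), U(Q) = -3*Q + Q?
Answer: 4629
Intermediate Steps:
U(Q) = -2*Q
l(y) = 3 (l(y) = 3 - (y - y)/(4*(-385)) = 3 - 0*(-1)/385 = 3 - ¼*0 = 3 + 0 = 3)
l(-218) + (U(1) - 16)*(-257) = 3 + (-2*1 - 16)*(-257) = 3 + (-2 - 16)*(-257) = 3 - 18*(-257) = 3 + 4626 = 4629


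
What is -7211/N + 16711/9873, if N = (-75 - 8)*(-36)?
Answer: -2362415/3277836 ≈ -0.72072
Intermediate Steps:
N = 2988 (N = -83*(-36) = 2988)
-7211/N + 16711/9873 = -7211/2988 + 16711/9873 = -2362415/3277836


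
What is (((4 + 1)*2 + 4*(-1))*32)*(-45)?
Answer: -8640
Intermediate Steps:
(((4 + 1)*2 + 4*(-1))*32)*(-45) = ((5*2 - 4)*32)*(-45) = ((10 - 4)*32)*(-45) = (6*32)*(-45) = 192*(-45) = -8640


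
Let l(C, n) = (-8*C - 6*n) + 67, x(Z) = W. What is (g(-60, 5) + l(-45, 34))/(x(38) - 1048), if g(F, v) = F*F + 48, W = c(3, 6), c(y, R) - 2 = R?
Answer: -3871/1040 ≈ -3.7221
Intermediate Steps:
c(y, R) = 2 + R
W = 8 (W = 2 + 6 = 8)
x(Z) = 8
g(F, v) = 48 + F² (g(F, v) = F² + 48 = 48 + F²)
l(C, n) = 67 - 8*C - 6*n
(g(-60, 5) + l(-45, 34))/(x(38) - 1048) = ((48 + (-60)²) + (67 - 8*(-45) - 6*34))/(8 - 1048) = ((48 + 3600) + (67 + 360 - 204))/(-1040) = (3648 + 223)*(-1/1040) = 3871*(-1/1040) = -3871/1040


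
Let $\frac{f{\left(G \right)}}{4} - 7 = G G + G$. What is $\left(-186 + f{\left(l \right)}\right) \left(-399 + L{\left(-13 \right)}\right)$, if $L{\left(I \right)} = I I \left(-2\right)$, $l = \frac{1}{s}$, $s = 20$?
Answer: $\frac{11629123}{100} \approx 1.1629 \cdot 10^{5}$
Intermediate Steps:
$l = \frac{1}{20} \approx 0.05$
$L{\left(I \right)} = - 2 I^{2}$ ($L{\left(I \right)} = I^{2} \left(-2\right) = - 2 I^{2}$)
$f{\left(G \right)} = 28 + 4 G + 4 G^{2}$ ($f{\left(G \right)} = 28 + 4 \left(G G + G\right) = 28 + 4 \left(G^{2} + G\right) = 28 + 4 \left(G + G^{2}\right) = 28 + \left(4 G + 4 G^{2}\right) = 28 + 4 G + 4 G^{2}$)
$\left(-186 + f{\left(l \right)}\right) \left(-399 + L{\left(-13 \right)}\right) = \left(-186 + \left(28 + 4 \cdot \frac{1}{20} + \frac{4}{400}\right)\right) \left(-399 - 2 \left(-13\right)^{2}\right) = \left(-186 + \left(28 + \frac{1}{5} + 4 \cdot \frac{1}{400}\right)\right) \left(-399 - 338\right) = \left(-186 + \left(28 + \frac{1}{5} + \frac{1}{100}\right)\right) \left(-399 - 338\right) = \left(-186 + \frac{2821}{100}\right) \left(-737\right) = \left(- \frac{15779}{100}\right) \left(-737\right) = \frac{11629123}{100}$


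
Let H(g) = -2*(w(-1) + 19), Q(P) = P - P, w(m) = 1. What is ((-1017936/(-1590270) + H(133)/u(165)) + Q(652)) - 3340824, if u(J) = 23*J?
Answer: -61097328585016/18288105 ≈ -3.3408e+6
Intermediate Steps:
Q(P) = 0
H(g) = -40 (H(g) = -2*(1 + 19) = -2*20 = -40)
((-1017936/(-1590270) + H(133)/u(165)) + Q(652)) - 3340824 = ((-1017936/(-1590270) - 40/(23*165)) + 0) - 3340824 = ((-1017936*(-1/1590270) - 40/3795) + 0) - 3340824 = ((169656/265045 - 40*1/3795) + 0) - 3340824 = ((169656/265045 - 8/759) + 0) - 3340824 = (11513504/18288105 + 0) - 3340824 = 11513504/18288105 - 3340824 = -61097328585016/18288105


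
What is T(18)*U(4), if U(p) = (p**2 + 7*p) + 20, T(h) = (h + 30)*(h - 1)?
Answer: 52224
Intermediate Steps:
T(h) = (-1 + h)*(30 + h) (T(h) = (30 + h)*(-1 + h) = (-1 + h)*(30 + h))
U(p) = 20 + p**2 + 7*p
T(18)*U(4) = (-30 + 18**2 + 29*18)*(20 + 4**2 + 7*4) = (-30 + 324 + 522)*(20 + 16 + 28) = 816*64 = 52224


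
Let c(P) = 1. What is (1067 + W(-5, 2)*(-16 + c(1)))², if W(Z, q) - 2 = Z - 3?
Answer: 1338649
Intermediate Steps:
W(Z, q) = -1 + Z (W(Z, q) = 2 + (Z - 3) = 2 + (-3 + Z) = -1 + Z)
(1067 + W(-5, 2)*(-16 + c(1)))² = (1067 + (-1 - 5)*(-16 + 1))² = (1067 - 6*(-15))² = (1067 + 90)² = 1157² = 1338649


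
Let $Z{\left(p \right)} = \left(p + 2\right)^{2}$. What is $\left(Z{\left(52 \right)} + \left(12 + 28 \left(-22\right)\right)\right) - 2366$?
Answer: $-54$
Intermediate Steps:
$Z{\left(p \right)} = \left(2 + p\right)^{2}$
$\left(Z{\left(52 \right)} + \left(12 + 28 \left(-22\right)\right)\right) - 2366 = \left(\left(2 + 52\right)^{2} + \left(12 + 28 \left(-22\right)\right)\right) - 2366 = \left(54^{2} + \left(12 - 616\right)\right) - 2366 = \left(2916 - 604\right) - 2366 = 2312 - 2366 = -54$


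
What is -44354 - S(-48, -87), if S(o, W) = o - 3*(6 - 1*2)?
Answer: -44294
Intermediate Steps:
S(o, W) = -12 + o (S(o, W) = o - 3*(6 - 2) = o - 3*4 = o - 12 = -12 + o)
-44354 - S(-48, -87) = -44354 - (-12 - 48) = -44354 - 1*(-60) = -44354 + 60 = -44294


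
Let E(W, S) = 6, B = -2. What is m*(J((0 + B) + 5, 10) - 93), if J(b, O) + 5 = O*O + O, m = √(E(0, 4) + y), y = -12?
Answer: 12*I*√6 ≈ 29.394*I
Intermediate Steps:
m = I*√6 (m = √(6 - 12) = √(-6) = I*√6 ≈ 2.4495*I)
J(b, O) = -5 + O + O² (J(b, O) = -5 + (O*O + O) = -5 + (O² + O) = -5 + (O + O²) = -5 + O + O²)
m*(J((0 + B) + 5, 10) - 93) = (I*√6)*((-5 + 10 + 10²) - 93) = (I*√6)*((-5 + 10 + 100) - 93) = (I*√6)*(105 - 93) = (I*√6)*12 = 12*I*√6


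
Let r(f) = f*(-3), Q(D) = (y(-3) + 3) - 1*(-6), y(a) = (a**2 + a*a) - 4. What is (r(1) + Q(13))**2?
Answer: 400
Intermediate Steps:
y(a) = -4 + 2*a**2 (y(a) = (a**2 + a**2) - 4 = 2*a**2 - 4 = -4 + 2*a**2)
Q(D) = 23 (Q(D) = ((-4 + 2*(-3)**2) + 3) - 1*(-6) = ((-4 + 2*9) + 3) + 6 = ((-4 + 18) + 3) + 6 = (14 + 3) + 6 = 17 + 6 = 23)
r(f) = -3*f
(r(1) + Q(13))**2 = (-3*1 + 23)**2 = (-3 + 23)**2 = 20**2 = 400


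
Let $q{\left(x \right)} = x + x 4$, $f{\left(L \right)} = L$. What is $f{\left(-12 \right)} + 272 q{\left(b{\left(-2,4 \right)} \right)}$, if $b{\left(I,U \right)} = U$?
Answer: $5428$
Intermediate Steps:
$q{\left(x \right)} = 5 x$ ($q{\left(x \right)} = x + 4 x = 5 x$)
$f{\left(-12 \right)} + 272 q{\left(b{\left(-2,4 \right)} \right)} = -12 + 272 \cdot 5 \cdot 4 = -12 + 272 \cdot 20 = -12 + 5440 = 5428$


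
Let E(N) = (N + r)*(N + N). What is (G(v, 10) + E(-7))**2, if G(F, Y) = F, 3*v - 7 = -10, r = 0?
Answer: 9409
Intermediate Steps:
E(N) = 2*N**2 (E(N) = (N + 0)*(N + N) = N*(2*N) = 2*N**2)
v = -1 (v = 7/3 + (1/3)*(-10) = 7/3 - 10/3 = -1)
(G(v, 10) + E(-7))**2 = (-1 + 2*(-7)**2)**2 = (-1 + 2*49)**2 = (-1 + 98)**2 = 97**2 = 9409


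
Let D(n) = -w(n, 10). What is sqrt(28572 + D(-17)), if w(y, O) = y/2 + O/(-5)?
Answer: sqrt(114330)/2 ≈ 169.06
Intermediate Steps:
w(y, O) = y/2 - O/5 (w(y, O) = y*(1/2) + O*(-1/5) = y/2 - O/5)
D(n) = 2 - n/2 (D(n) = -(n/2 - 1/5*10) = -(n/2 - 2) = -(-2 + n/2) = 2 - n/2)
sqrt(28572 + D(-17)) = sqrt(28572 + (2 - 1/2*(-17))) = sqrt(28572 + (2 + 17/2)) = sqrt(28572 + 21/2) = sqrt(57165/2) = sqrt(114330)/2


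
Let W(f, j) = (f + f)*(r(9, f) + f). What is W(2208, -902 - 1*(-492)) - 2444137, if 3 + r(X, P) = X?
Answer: 7332887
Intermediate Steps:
r(X, P) = -3 + X
W(f, j) = 2*f*(6 + f) (W(f, j) = (f + f)*((-3 + 9) + f) = (2*f)*(6 + f) = 2*f*(6 + f))
W(2208, -902 - 1*(-492)) - 2444137 = 2*2208*(6 + 2208) - 2444137 = 2*2208*2214 - 2444137 = 9777024 - 2444137 = 7332887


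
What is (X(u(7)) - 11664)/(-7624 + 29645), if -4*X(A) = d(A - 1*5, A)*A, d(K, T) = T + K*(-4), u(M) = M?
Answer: -46649/88084 ≈ -0.52960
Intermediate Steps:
d(K, T) = T - 4*K
X(A) = -A*(20 - 3*A)/4 (X(A) = -(A - 4*(A - 1*5))*A/4 = -(A - 4*(A - 5))*A/4 = -(A - 4*(-5 + A))*A/4 = -(A + (20 - 4*A))*A/4 = -(20 - 3*A)*A/4 = -A*(20 - 3*A)/4)
(X(u(7)) - 11664)/(-7624 + 29645) = ((¼)*7*(-20 + 3*7) - 11664)/(-7624 + 29645) = ((¼)*7*(-20 + 21) - 11664)/22021 = ((¼)*7*1 - 11664)*(1/22021) = (7/4 - 11664)*(1/22021) = -46649/4*1/22021 = -46649/88084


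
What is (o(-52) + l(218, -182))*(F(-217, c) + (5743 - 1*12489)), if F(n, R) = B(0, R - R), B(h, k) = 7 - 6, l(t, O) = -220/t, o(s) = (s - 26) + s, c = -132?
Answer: 96318600/109 ≈ 8.8366e+5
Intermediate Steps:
o(s) = -26 + 2*s (o(s) = (-26 + s) + s = -26 + 2*s)
B(h, k) = 1
F(n, R) = 1
(o(-52) + l(218, -182))*(F(-217, c) + (5743 - 1*12489)) = ((-26 + 2*(-52)) - 220/218)*(1 + (5743 - 1*12489)) = ((-26 - 104) - 220*1/218)*(1 + (5743 - 12489)) = (-130 - 110/109)*(1 - 6746) = -14280/109*(-6745) = 96318600/109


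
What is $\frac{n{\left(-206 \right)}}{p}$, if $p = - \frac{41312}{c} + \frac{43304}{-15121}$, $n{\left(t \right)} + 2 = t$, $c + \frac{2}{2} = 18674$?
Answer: $\frac{7341215258}{179161793} \approx 40.975$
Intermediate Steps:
$c = 18673$ ($c = -1 + 18674 = 18673$)
$n{\left(t \right)} = -2 + t$
$p = - \frac{1433294344}{282354433}$ ($p = - \frac{41312}{18673} + \frac{43304}{-15121} = \left(-41312\right) \frac{1}{18673} + 43304 \left(- \frac{1}{15121}\right) = - \frac{41312}{18673} - \frac{43304}{15121} = - \frac{1433294344}{282354433} \approx -5.0762$)
$\frac{n{\left(-206 \right)}}{p} = \frac{-2 - 206}{- \frac{1433294344}{282354433}} = \left(-208\right) \left(- \frac{282354433}{1433294344}\right) = \frac{7341215258}{179161793}$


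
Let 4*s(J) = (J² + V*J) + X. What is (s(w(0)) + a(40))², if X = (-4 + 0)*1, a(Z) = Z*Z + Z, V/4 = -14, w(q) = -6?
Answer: 2999824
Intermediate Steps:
V = -56 (V = 4*(-14) = -56)
a(Z) = Z + Z² (a(Z) = Z² + Z = Z + Z²)
X = -4 (X = -4*1 = -4)
s(J) = -1 - 14*J + J²/4 (s(J) = ((J² - 56*J) - 4)/4 = (-4 + J² - 56*J)/4 = -1 - 14*J + J²/4)
(s(w(0)) + a(40))² = ((-1 - 14*(-6) + (¼)*(-6)²) + 40*(1 + 40))² = ((-1 + 84 + (¼)*36) + 40*41)² = ((-1 + 84 + 9) + 1640)² = (92 + 1640)² = 1732² = 2999824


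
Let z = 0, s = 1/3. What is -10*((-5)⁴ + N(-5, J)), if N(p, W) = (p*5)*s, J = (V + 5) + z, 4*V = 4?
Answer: -18500/3 ≈ -6166.7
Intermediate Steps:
s = ⅓ ≈ 0.33333
V = 1 (V = (¼)*4 = 1)
J = 6 (J = (1 + 5) + 0 = 6 + 0 = 6)
N(p, W) = 5*p/3 (N(p, W) = (p*5)*(⅓) = (5*p)*(⅓) = 5*p/3)
-10*((-5)⁴ + N(-5, J)) = -10*((-5)⁴ + (5/3)*(-5)) = -10*(625 - 25/3) = -10*1850/3 = -18500/3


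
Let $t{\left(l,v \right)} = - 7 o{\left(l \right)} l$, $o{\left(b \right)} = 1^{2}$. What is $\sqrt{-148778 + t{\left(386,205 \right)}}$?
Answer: $2 i \sqrt{37870} \approx 389.2 i$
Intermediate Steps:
$o{\left(b \right)} = 1$
$t{\left(l,v \right)} = - 7 l$ ($t{\left(l,v \right)} = \left(-7\right) 1 l = - 7 l$)
$\sqrt{-148778 + t{\left(386,205 \right)}} = \sqrt{-148778 - 2702} = \sqrt{-151480} = 2 i \sqrt{37870}$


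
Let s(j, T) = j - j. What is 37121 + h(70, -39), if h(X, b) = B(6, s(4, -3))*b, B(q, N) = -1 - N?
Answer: 37160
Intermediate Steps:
s(j, T) = 0
h(X, b) = -b (h(X, b) = (-1 - 1*0)*b = (-1 + 0)*b = -b)
37121 + h(70, -39) = 37121 - 1*(-39) = 37121 + 39 = 37160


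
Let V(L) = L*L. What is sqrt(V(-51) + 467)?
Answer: 2*sqrt(767) ≈ 55.390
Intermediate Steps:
V(L) = L**2
sqrt(V(-51) + 467) = sqrt((-51)**2 + 467) = sqrt(2601 + 467) = sqrt(3068) = 2*sqrt(767)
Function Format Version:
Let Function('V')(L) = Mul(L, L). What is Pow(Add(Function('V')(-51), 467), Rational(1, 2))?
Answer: Mul(2, Pow(767, Rational(1, 2))) ≈ 55.390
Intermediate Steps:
Function('V')(L) = Pow(L, 2)
Pow(Add(Function('V')(-51), 467), Rational(1, 2)) = Pow(Add(Pow(-51, 2), 467), Rational(1, 2)) = Pow(Add(2601, 467), Rational(1, 2)) = Pow(3068, Rational(1, 2)) = Mul(2, Pow(767, Rational(1, 2)))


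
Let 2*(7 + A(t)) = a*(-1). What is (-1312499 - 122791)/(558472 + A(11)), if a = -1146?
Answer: -239215/93173 ≈ -2.5674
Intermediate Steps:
A(t) = 566 (A(t) = -7 + (-1146*(-1))/2 = -7 + (1/2)*1146 = -7 + 573 = 566)
(-1312499 - 122791)/(558472 + A(11)) = (-1312499 - 122791)/(558472 + 566) = -1435290/559038 = -1435290*1/559038 = -239215/93173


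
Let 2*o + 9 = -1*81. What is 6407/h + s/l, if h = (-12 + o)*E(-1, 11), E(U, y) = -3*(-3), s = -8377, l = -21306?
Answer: -44070047/3643326 ≈ -12.096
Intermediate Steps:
E(U, y) = 9
o = -45 (o = -9/2 + (-1*81)/2 = -9/2 + (½)*(-81) = -9/2 - 81/2 = -45)
h = -513 (h = (-12 - 45)*9 = -57*9 = -513)
6407/h + s/l = 6407/(-513) - 8377/(-21306) = 6407*(-1/513) - 8377*(-1/21306) = -6407/513 + 8377/21306 = -44070047/3643326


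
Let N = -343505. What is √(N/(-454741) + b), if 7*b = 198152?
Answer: √5853831726857821/454741 ≈ 168.25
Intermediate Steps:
b = 198152/7 (b = (⅐)*198152 = 198152/7 ≈ 28307.)
√(N/(-454741) + b) = √(-343505/(-454741) + 198152/7) = √(-343505*(-1/454741) + 198152/7) = √(343505/454741 + 198152/7) = √(12872891881/454741) = √5853831726857821/454741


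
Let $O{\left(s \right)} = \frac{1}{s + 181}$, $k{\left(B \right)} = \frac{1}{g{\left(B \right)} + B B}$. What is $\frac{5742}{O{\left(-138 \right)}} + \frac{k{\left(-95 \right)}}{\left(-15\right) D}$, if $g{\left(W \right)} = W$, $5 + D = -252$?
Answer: $\frac{8499776085901}{34425150} \approx 2.4691 \cdot 10^{5}$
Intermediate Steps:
$D = -257$ ($D = -5 - 252 = -257$)
$k{\left(B \right)} = \frac{1}{B + B^{2}}$ ($k{\left(B \right)} = \frac{1}{B + B B} = \frac{1}{B + B^{2}}$)
$O{\left(s \right)} = \frac{1}{181 + s}$
$\frac{5742}{O{\left(-138 \right)}} + \frac{k{\left(-95 \right)}}{\left(-15\right) D} = \frac{5742}{\frac{1}{181 - 138}} + \frac{\frac{1}{-95} \frac{1}{1 - 95}}{\left(-15\right) \left(-257\right)} = \frac{5742}{\frac{1}{43}} + \frac{\left(- \frac{1}{95}\right) \frac{1}{-94}}{3855} = 5742 \frac{1}{\frac{1}{43}} + \left(- \frac{1}{95}\right) \left(- \frac{1}{94}\right) \frac{1}{3855} = 5742 \cdot 43 + \frac{1}{8930} \cdot \frac{1}{3855} = 246906 + \frac{1}{34425150} = \frac{8499776085901}{34425150}$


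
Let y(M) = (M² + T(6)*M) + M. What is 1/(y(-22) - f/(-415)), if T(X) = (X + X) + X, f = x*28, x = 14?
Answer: 415/27782 ≈ 0.014938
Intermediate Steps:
f = 392 (f = 14*28 = 392)
T(X) = 3*X (T(X) = 2*X + X = 3*X)
y(M) = M² + 19*M (y(M) = (M² + (3*6)*M) + M = (M² + 18*M) + M = M² + 19*M)
1/(y(-22) - f/(-415)) = 1/(-22*(19 - 22) - 392/(-415)) = 1/(-22*(-3) - 392*(-1)/415) = 1/(66 - 1*(-392/415)) = 1/(66 + 392/415) = 1/(27782/415) = 415/27782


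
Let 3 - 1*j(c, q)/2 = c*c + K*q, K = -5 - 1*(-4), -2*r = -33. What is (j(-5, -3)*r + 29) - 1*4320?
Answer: -5116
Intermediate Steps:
r = 33/2 (r = -½*(-33) = 33/2 ≈ 16.500)
K = -1 (K = -5 + 4 = -1)
j(c, q) = 6 - 2*c² + 2*q (j(c, q) = 6 - 2*(c*c - q) = 6 - 2*(c² - q) = 6 + (-2*c² + 2*q) = 6 - 2*c² + 2*q)
(j(-5, -3)*r + 29) - 1*4320 = ((6 - 2*(-5)² + 2*(-3))*(33/2) + 29) - 1*4320 = ((6 - 2*25 - 6)*(33/2) + 29) - 4320 = ((6 - 50 - 6)*(33/2) + 29) - 4320 = (-50*33/2 + 29) - 4320 = (-825 + 29) - 4320 = -796 - 4320 = -5116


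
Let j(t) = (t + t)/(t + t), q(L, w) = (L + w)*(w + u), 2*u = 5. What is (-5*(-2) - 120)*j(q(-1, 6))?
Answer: -110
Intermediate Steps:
u = 5/2 (u = (1/2)*5 = 5/2 ≈ 2.5000)
q(L, w) = (5/2 + w)*(L + w) (q(L, w) = (L + w)*(w + 5/2) = (L + w)*(5/2 + w) = (5/2 + w)*(L + w))
j(t) = 1 (j(t) = (2*t)/((2*t)) = (2*t)*(1/(2*t)) = 1)
(-5*(-2) - 120)*j(q(-1, 6)) = (-5*(-2) - 120)*1 = (10 - 120)*1 = -110*1 = -110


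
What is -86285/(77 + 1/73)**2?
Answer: -459812765/31606884 ≈ -14.548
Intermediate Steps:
-86285/(77 + 1/73)**2 = -86285/((5622/73)**2) = -86285/31606884/5329 = -86285*5329/31606884 = -459812765/31606884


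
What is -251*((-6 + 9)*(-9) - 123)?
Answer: 37650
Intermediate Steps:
-251*((-6 + 9)*(-9) - 123) = -251*(3*(-9) - 123) = -251*(-27 - 123) = -251*(-150) = 37650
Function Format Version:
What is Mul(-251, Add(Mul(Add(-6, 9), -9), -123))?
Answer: 37650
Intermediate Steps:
Mul(-251, Add(Mul(Add(-6, 9), -9), -123)) = Mul(-251, Add(Mul(3, -9), -123)) = Mul(-251, Add(-27, -123)) = Mul(-251, -150) = 37650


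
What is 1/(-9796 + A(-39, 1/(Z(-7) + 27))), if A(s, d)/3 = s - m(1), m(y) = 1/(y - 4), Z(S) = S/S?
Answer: -1/9912 ≈ -0.00010089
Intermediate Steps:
Z(S) = 1
m(y) = 1/(-4 + y)
A(s, d) = 1 + 3*s (A(s, d) = 3*(s - 1/(-4 + 1)) = 3*(s - 1/(-3)) = 3*(s - 1*(-1/3)) = 3*(s + 1/3) = 3*(1/3 + s) = 1 + 3*s)
1/(-9796 + A(-39, 1/(Z(-7) + 27))) = 1/(-9796 + (1 + 3*(-39))) = 1/(-9796 + (1 - 117)) = 1/(-9796 - 116) = 1/(-9912) = -1/9912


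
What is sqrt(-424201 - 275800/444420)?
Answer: 151*I*sqrt(1020711759)/7407 ≈ 651.31*I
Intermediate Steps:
sqrt(-424201 - 275800/444420) = sqrt(-424201 - 275800*1/444420) = sqrt(-424201 - 13790/22221) = sqrt(-9426184211/22221) = 151*I*sqrt(1020711759)/7407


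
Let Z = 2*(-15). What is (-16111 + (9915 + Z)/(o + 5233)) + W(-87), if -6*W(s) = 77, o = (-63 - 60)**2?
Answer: -492455414/30543 ≈ -16123.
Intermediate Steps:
o = 15129 (o = (-123)**2 = 15129)
W(s) = -77/6 (W(s) = -1/6*77 = -77/6)
Z = -30
(-16111 + (9915 + Z)/(o + 5233)) + W(-87) = (-16111 + (9915 - 30)/(15129 + 5233)) - 77/6 = (-16111 + 9885/20362) - 77/6 = -328042297/20362 - 77/6 = -492455414/30543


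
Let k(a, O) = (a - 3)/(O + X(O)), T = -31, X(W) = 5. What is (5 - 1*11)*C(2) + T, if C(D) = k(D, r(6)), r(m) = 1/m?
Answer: -925/31 ≈ -29.839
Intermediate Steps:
k(a, O) = (-3 + a)/(5 + O) (k(a, O) = (a - 3)/(O + 5) = (-3 + a)/(5 + O))
C(D) = -18/31 + 6*D/31 (C(D) = (-3 + D)/(5 + 1/6) = (-3 + D)/(5 + ⅙) = (-3 + D)/(31/6) = 6*(-3 + D)/31 = -18/31 + 6*D/31)
(5 - 1*11)*C(2) + T = (5 - 1*11)*(-18/31 + (6/31)*2) - 31 = (5 - 11)*(-18/31 + 12/31) - 31 = -6*(-6/31) - 31 = 36/31 - 31 = -925/31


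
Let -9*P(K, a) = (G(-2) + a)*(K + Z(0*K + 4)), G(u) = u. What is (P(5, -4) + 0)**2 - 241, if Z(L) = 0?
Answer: -2069/9 ≈ -229.89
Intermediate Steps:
P(K, a) = -K*(-2 + a)/9 (P(K, a) = -(-2 + a)*(K + 0)/9 = -(-2 + a)*K/9 = -K*(-2 + a)/9)
(P(5, -4) + 0)**2 - 241 = ((1/9)*5*(2 - 1*(-4)) + 0)**2 - 241 = ((1/9)*5*(2 + 4) + 0)**2 - 241 = ((1/9)*5*6 + 0)**2 - 241 = (10/3 + 0)**2 - 241 = (10/3)**2 - 241 = 100/9 - 241 = -2069/9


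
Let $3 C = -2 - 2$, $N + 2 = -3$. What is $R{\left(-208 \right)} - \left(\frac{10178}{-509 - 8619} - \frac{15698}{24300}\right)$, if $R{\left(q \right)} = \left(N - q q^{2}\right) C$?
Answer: $- \frac{47525020673101}{3960900} \approx -1.1999 \cdot 10^{7}$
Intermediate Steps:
$N = -5$ ($N = -2 - 3 = -5$)
$C = - \frac{4}{3}$ ($C = \frac{-2 - 2}{3} = \frac{1}{3} \left(-4\right) = - \frac{4}{3} \approx -1.3333$)
$R{\left(q \right)} = \frac{20}{3} + \frac{4 q^{3}}{3}$ ($R{\left(q \right)} = \left(-5 - q q^{2}\right) \left(- \frac{4}{3}\right) = \left(-5 - q^{3}\right) \left(- \frac{4}{3}\right) = \frac{20}{3} + \frac{4 q^{3}}{3}$)
$R{\left(-208 \right)} - \left(\frac{10178}{-509 - 8619} - \frac{15698}{24300}\right) = \left(\frac{20}{3} + \frac{4 \left(-208\right)^{3}}{3}\right) - \left(\frac{10178}{-509 - 8619} - \frac{15698}{24300}\right) = \left(\frac{20}{3} + \frac{4}{3} \left(-8998912\right)\right) - \left(\frac{10178}{-9128} - \frac{7849}{12150}\right) = \left(\frac{20}{3} - \frac{35995648}{3}\right) - \left(10178 \left(- \frac{1}{9128}\right) - \frac{7849}{12150}\right) = - \frac{35995628}{3} - \left(- \frac{727}{652} - \frac{7849}{12150}\right) = - \frac{35995628}{3} - - \frac{6975299}{3960900} = - \frac{35995628}{3} + \frac{6975299}{3960900} = - \frac{47525020673101}{3960900}$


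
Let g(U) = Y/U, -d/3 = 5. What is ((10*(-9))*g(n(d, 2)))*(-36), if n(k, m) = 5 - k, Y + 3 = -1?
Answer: -648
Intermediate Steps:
Y = -4 (Y = -3 - 1 = -4)
d = -15 (d = -3*5 = -15)
g(U) = -4/U
((10*(-9))*g(n(d, 2)))*(-36) = ((10*(-9))*(-4/(5 - 1*(-15))))*(-36) = -(-360)/(5 + 15)*(-36) = -(-360)/20*(-36) = -90*(-⅕)*(-36) = 18*(-36) = -648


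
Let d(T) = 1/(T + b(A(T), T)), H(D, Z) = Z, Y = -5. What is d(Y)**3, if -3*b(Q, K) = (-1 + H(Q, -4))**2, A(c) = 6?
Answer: -27/64000 ≈ -0.00042188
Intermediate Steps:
b(Q, K) = -25/3 (b(Q, K) = -(-1 - 4)**2/3 = -1/3*(-5)**2 = -1/3*25 = -25/3)
d(T) = 1/(-25/3 + T) (d(T) = 1/(T - 25/3) = 1/(-25/3 + T))
d(Y)**3 = (3/(-25 + 3*(-5)))**3 = (3/(-25 - 15))**3 = (3/(-40))**3 = (3*(-1/40))**3 = (-3/40)**3 = -27/64000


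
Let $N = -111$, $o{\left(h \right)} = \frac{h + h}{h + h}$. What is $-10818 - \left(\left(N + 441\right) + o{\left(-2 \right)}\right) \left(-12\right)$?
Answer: $-6846$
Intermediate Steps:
$o{\left(h \right)} = 1$ ($o{\left(h \right)} = \frac{2 h}{2 h} = 2 h \frac{1}{2 h} = 1$)
$-10818 - \left(\left(N + 441\right) + o{\left(-2 \right)}\right) \left(-12\right) = -10818 - \left(\left(-111 + 441\right) + 1\right) \left(-12\right) = -10818 - \left(330 + 1\right) \left(-12\right) = -10818 - 331 \left(-12\right) = -10818 - -3972 = -10818 + 3972 = -6846$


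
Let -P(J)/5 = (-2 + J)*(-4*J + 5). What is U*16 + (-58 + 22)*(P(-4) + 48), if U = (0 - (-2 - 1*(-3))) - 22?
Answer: -24776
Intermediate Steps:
P(J) = -5*(-2 + J)*(5 - 4*J) (P(J) = -5*(-2 + J)*(-4*J + 5) = -5*(-2 + J)*(5 - 4*J))
U = -23 (U = (0 - (-2 + 3)) - 22 = (0 - 1*1) - 22 = (0 - 1) - 22 = -1 - 22 = -23)
U*16 + (-58 + 22)*(P(-4) + 48) = -23*16 + (-58 + 22)*((50 - 65*(-4) + 20*(-4)²) + 48) = -368 - 36*((50 + 260 + 20*16) + 48) = -368 - 36*((50 + 260 + 320) + 48) = -368 - 36*(630 + 48) = -368 - 36*678 = -368 - 24408 = -24776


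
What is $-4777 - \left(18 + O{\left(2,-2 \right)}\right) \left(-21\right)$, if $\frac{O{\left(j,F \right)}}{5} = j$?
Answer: $-4189$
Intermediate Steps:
$O{\left(j,F \right)} = 5 j$
$-4777 - \left(18 + O{\left(2,-2 \right)}\right) \left(-21\right) = -4777 - \left(18 + 5 \cdot 2\right) \left(-21\right) = -4777 - \left(18 + 10\right) \left(-21\right) = -4777 - 28 \left(-21\right) = -4777 - -588 = -4777 + 588 = -4189$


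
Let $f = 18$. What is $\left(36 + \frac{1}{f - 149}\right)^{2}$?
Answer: $\frac{22231225}{17161} \approx 1295.5$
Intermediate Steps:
$\left(36 + \frac{1}{f - 149}\right)^{2} = \left(36 + \frac{1}{18 - 149}\right)^{2} = \left(36 + \frac{1}{-131}\right)^{2} = \left(36 - \frac{1}{131}\right)^{2} = \left(\frac{4715}{131}\right)^{2} = \frac{22231225}{17161}$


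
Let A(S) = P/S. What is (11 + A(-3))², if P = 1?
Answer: 1024/9 ≈ 113.78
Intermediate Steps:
A(S) = 1/S
(11 + A(-3))² = (11 + 1/(-3))² = (11 - ⅓)² = (32/3)² = 1024/9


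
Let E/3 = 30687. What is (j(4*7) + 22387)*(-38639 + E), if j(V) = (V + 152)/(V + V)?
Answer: 8372910193/7 ≈ 1.1961e+9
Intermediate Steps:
E = 92061 (E = 3*30687 = 92061)
j(V) = (152 + V)/(2*V) (j(V) = (152 + V)/((2*V)) = (152 + V)*(1/(2*V)) = (152 + V)/(2*V))
(j(4*7) + 22387)*(-38639 + E) = ((152 + 4*7)/(2*((4*7))) + 22387)*(-38639 + 92061) = ((½)*(152 + 28)/28 + 22387)*53422 = ((½)*(1/28)*180 + 22387)*53422 = (45/14 + 22387)*53422 = (313463/14)*53422 = 8372910193/7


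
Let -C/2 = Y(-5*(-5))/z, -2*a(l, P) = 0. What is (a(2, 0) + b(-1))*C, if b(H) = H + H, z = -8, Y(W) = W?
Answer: -25/2 ≈ -12.500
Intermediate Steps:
a(l, P) = 0 (a(l, P) = -½*0 = 0)
b(H) = 2*H
C = 25/4 (C = -2*(-5*(-5))/(-8) = -50*(-1)/8 = -2*(-25/8) = 25/4 ≈ 6.2500)
(a(2, 0) + b(-1))*C = (0 + 2*(-1))*(25/4) = (0 - 2)*(25/4) = -2*25/4 = -25/2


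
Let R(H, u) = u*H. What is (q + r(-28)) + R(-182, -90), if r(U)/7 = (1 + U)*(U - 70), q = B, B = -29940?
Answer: 4962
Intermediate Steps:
q = -29940
R(H, u) = H*u
r(U) = 7*(1 + U)*(-70 + U) (r(U) = 7*((1 + U)*(U - 70)) = 7*((1 + U)*(-70 + U)) = 7*(1 + U)*(-70 + U))
(q + r(-28)) + R(-182, -90) = (-29940 + (-490 - 483*(-28) + 7*(-28)²)) - 182*(-90) = (-29940 + (-490 + 13524 + 7*784)) + 16380 = (-29940 + (-490 + 13524 + 5488)) + 16380 = (-29940 + 18522) + 16380 = -11418 + 16380 = 4962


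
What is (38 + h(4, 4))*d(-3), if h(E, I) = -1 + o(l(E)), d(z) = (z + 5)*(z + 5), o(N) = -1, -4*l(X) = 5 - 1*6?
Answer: 144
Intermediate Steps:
l(X) = ¼ (l(X) = -(5 - 1*6)/4 = -(5 - 6)/4 = -¼*(-1) = ¼)
d(z) = (5 + z)² (d(z) = (5 + z)*(5 + z) = (5 + z)²)
h(E, I) = -2 (h(E, I) = -1 - 1 = -2)
(38 + h(4, 4))*d(-3) = (38 - 2)*(5 - 3)² = 36*2² = 36*4 = 144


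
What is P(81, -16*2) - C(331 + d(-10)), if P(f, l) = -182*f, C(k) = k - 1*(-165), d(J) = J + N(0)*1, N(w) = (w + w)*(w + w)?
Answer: -15228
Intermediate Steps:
N(w) = 4*w² (N(w) = (2*w)*(2*w) = 4*w²)
d(J) = J (d(J) = J + (4*0²)*1 = J + (4*0)*1 = J + 0*1 = J + 0 = J)
C(k) = 165 + k (C(k) = k + 165 = 165 + k)
P(81, -16*2) - C(331 + d(-10)) = -182*81 - (165 + (331 - 10)) = -14742 - (165 + 321) = -14742 - 1*486 = -14742 - 486 = -15228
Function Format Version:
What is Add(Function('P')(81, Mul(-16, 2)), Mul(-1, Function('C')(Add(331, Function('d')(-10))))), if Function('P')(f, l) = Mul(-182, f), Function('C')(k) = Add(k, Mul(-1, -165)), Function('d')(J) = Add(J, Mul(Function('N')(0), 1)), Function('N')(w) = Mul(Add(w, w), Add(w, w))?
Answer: -15228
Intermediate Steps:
Function('N')(w) = Mul(4, Pow(w, 2)) (Function('N')(w) = Mul(Mul(2, w), Mul(2, w)) = Mul(4, Pow(w, 2)))
Function('d')(J) = J (Function('d')(J) = Add(J, Mul(Mul(4, Pow(0, 2)), 1)) = Add(J, Mul(Mul(4, 0), 1)) = Add(J, Mul(0, 1)) = Add(J, 0) = J)
Function('C')(k) = Add(165, k) (Function('C')(k) = Add(k, 165) = Add(165, k))
Add(Function('P')(81, Mul(-16, 2)), Mul(-1, Function('C')(Add(331, Function('d')(-10))))) = Add(Mul(-182, 81), Mul(-1, Add(165, Add(331, -10)))) = Add(-14742, Mul(-1, Add(165, 321))) = Add(-14742, Mul(-1, 486)) = Add(-14742, -486) = -15228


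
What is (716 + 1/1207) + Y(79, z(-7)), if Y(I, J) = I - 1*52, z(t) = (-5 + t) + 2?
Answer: 896802/1207 ≈ 743.00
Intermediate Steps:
z(t) = -3 + t
Y(I, J) = -52 + I (Y(I, J) = I - 52 = -52 + I)
(716 + 1/1207) + Y(79, z(-7)) = (716 + 1/1207) + (-52 + 79) = (716 + 1/1207) + 27 = 864213/1207 + 27 = 896802/1207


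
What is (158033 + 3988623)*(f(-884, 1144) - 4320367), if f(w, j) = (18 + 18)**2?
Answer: -17909701676576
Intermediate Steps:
f(w, j) = 1296 (f(w, j) = 36**2 = 1296)
(158033 + 3988623)*(f(-884, 1144) - 4320367) = (158033 + 3988623)*(1296 - 4320367) = 4146656*(-4319071) = -17909701676576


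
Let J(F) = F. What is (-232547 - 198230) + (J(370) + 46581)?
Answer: -383826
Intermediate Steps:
(-232547 - 198230) + (J(370) + 46581) = (-232547 - 198230) + (370 + 46581) = -430777 + 46951 = -383826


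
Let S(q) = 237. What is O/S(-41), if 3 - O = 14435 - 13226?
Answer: -402/79 ≈ -5.0886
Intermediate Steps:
O = -1206 (O = 3 - (14435 - 13226) = 3 - 1*1209 = 3 - 1209 = -1206)
O/S(-41) = -1206/237 = -1206*1/237 = -402/79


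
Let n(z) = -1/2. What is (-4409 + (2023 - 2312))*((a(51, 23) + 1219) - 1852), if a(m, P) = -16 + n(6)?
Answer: 3051351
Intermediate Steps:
n(z) = -1/2 (n(z) = -1*1/2 = -1/2)
a(m, P) = -33/2 (a(m, P) = -16 - 1/2 = -33/2)
(-4409 + (2023 - 2312))*((a(51, 23) + 1219) - 1852) = (-4409 + (2023 - 2312))*((-33/2 + 1219) - 1852) = (-4409 - 289)*(2405/2 - 1852) = -4698*(-1299/2) = 3051351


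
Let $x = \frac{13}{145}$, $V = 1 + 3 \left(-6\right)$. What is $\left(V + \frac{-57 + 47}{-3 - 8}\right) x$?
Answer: $- \frac{2301}{1595} \approx -1.4426$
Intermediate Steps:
$V = -17$ ($V = 1 - 18 = -17$)
$x = \frac{13}{145}$ ($x = 13 \cdot \frac{1}{145} = \frac{13}{145} \approx 0.089655$)
$\left(V + \frac{-57 + 47}{-3 - 8}\right) x = \left(-17 + \frac{-57 + 47}{-3 - 8}\right) \frac{13}{145} = \left(-17 - \frac{10}{-11}\right) \frac{13}{145} = \left(-17 - - \frac{10}{11}\right) \frac{13}{145} = \left(-17 + \frac{10}{11}\right) \frac{13}{145} = \left(- \frac{177}{11}\right) \frac{13}{145} = - \frac{2301}{1595}$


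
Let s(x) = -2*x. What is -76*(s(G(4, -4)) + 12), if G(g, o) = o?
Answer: -1520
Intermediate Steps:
-76*(s(G(4, -4)) + 12) = -76*(-2*(-4) + 12) = -76*(8 + 12) = -76*20 = -1520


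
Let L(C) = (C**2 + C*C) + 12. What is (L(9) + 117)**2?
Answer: 84681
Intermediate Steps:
L(C) = 12 + 2*C**2 (L(C) = (C**2 + C**2) + 12 = 2*C**2 + 12 = 12 + 2*C**2)
(L(9) + 117)**2 = ((12 + 2*9**2) + 117)**2 = ((12 + 2*81) + 117)**2 = ((12 + 162) + 117)**2 = (174 + 117)**2 = 291**2 = 84681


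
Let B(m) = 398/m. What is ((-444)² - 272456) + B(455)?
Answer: -34270202/455 ≈ -75319.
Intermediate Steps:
((-444)² - 272456) + B(455) = ((-444)² - 272456) + 398/455 = (197136 - 272456) + 398*(1/455) = -75320 + 398/455 = -34270202/455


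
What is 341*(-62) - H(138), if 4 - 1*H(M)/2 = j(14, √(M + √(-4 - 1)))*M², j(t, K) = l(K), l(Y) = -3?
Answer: -135414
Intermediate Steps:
j(t, K) = -3
H(M) = 8 + 6*M² (H(M) = 8 - (-6)*M² = 8 + 6*M²)
341*(-62) - H(138) = 341*(-62) - (8 + 6*138²) = -21142 - (8 + 6*19044) = -21142 - (8 + 114264) = -21142 - 1*114272 = -21142 - 114272 = -135414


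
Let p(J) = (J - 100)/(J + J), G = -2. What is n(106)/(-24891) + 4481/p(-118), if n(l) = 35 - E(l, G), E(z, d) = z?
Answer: 13161323117/2713119 ≈ 4851.0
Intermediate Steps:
n(l) = 35 - l
p(J) = (-100 + J)/(2*J) (p(J) = (-100 + J)/((2*J)) = (-100 + J)*(1/(2*J)) = (-100 + J)/(2*J))
n(106)/(-24891) + 4481/p(-118) = (35 - 1*106)/(-24891) + 4481/(((1/2)*(-100 - 118)/(-118))) = (35 - 106)*(-1/24891) + 4481/(((1/2)*(-1/118)*(-218))) = -71*(-1/24891) + 4481/(109/118) = 71/24891 + 4481*(118/109) = 71/24891 + 528758/109 = 13161323117/2713119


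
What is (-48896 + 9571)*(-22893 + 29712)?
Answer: -268157175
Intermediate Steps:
(-48896 + 9571)*(-22893 + 29712) = -39325*6819 = -268157175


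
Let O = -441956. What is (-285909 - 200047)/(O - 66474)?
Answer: 242978/254215 ≈ 0.95580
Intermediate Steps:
(-285909 - 200047)/(O - 66474) = (-285909 - 200047)/(-441956 - 66474) = -485956/(-508430) = -485956*(-1/508430) = 242978/254215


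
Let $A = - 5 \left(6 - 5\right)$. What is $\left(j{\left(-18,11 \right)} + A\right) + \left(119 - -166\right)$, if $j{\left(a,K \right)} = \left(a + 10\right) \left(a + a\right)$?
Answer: $568$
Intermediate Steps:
$j{\left(a,K \right)} = 2 a \left(10 + a\right)$ ($j{\left(a,K \right)} = \left(10 + a\right) 2 a = 2 a \left(10 + a\right)$)
$A = -5$ ($A = \left(-5\right) 1 = -5$)
$\left(j{\left(-18,11 \right)} + A\right) + \left(119 - -166\right) = \left(2 \left(-18\right) \left(10 - 18\right) - 5\right) + \left(119 - -166\right) = \left(2 \left(-18\right) \left(-8\right) - 5\right) + \left(119 + 166\right) = \left(288 - 5\right) + 285 = 283 + 285 = 568$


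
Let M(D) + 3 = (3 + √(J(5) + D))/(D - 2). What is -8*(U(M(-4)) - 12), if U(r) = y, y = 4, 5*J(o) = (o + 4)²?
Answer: 64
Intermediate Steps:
J(o) = (4 + o)²/5 (J(o) = (o + 4)²/5 = (4 + o)²/5)
M(D) = -3 + (3 + √(81/5 + D))/(-2 + D) (M(D) = -3 + (3 + √((4 + 5)²/5 + D))/(D - 2) = -3 + (3 + √((⅕)*9² + D))/(-2 + D) = -3 + (3 + √((⅕)*81 + D))/(-2 + D) = -3 + (3 + √(81/5 + D))/(-2 + D))
U(r) = 4
-8*(U(M(-4)) - 12) = -8*(4 - 12) = -8*(-8) = 64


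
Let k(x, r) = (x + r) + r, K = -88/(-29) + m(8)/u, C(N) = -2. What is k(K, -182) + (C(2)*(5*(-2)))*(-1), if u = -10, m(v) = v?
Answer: -55356/145 ≈ -381.77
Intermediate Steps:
K = 324/145 (K = -88/(-29) + 8/(-10) = -88*(-1/29) + 8*(-⅒) = 88/29 - ⅘ = 324/145 ≈ 2.2345)
k(x, r) = x + 2*r (k(x, r) = (r + x) + r = x + 2*r)
k(K, -182) + (C(2)*(5*(-2)))*(-1) = (324/145 + 2*(-182)) - 10*(-2)*(-1) = (324/145 - 364) - 2*(-10)*(-1) = -52456/145 + 20*(-1) = -52456/145 - 20 = -55356/145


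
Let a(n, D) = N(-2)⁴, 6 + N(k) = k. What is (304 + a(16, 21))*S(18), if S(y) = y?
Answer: 79200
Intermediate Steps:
N(k) = -6 + k
a(n, D) = 4096 (a(n, D) = (-6 - 2)⁴ = (-8)⁴ = 4096)
(304 + a(16, 21))*S(18) = (304 + 4096)*18 = 4400*18 = 79200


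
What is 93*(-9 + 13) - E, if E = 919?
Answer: -547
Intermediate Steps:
93*(-9 + 13) - E = 93*(-9 + 13) - 1*919 = 93*4 - 919 = 372 - 919 = -547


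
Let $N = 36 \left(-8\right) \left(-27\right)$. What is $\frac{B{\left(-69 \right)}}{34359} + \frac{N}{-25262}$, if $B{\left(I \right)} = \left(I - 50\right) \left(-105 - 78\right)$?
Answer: $\frac{47159165}{144662843} \approx 0.32599$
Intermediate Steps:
$B{\left(I \right)} = 9150 - 183 I$ ($B{\left(I \right)} = \left(-50 + I\right) \left(-183\right) = 9150 - 183 I$)
$N = 7776$ ($N = \left(-288\right) \left(-27\right) = 7776$)
$\frac{B{\left(-69 \right)}}{34359} + \frac{N}{-25262} = \frac{9150 - -12627}{34359} + \frac{7776}{-25262} = \left(9150 + 12627\right) \frac{1}{34359} + 7776 \left(- \frac{1}{25262}\right) = 21777 \cdot \frac{1}{34359} - \frac{3888}{12631} = \frac{7259}{11453} - \frac{3888}{12631} = \frac{47159165}{144662843}$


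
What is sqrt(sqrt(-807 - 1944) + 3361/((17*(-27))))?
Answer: sqrt(-171411 + 23409*I*sqrt(2751))/153 ≈ 4.7768 + 5.49*I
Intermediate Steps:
sqrt(sqrt(-807 - 1944) + 3361/((17*(-27)))) = sqrt(sqrt(-2751) + 3361/(-459)) = sqrt(I*sqrt(2751) + 3361*(-1/459)) = sqrt(I*sqrt(2751) - 3361/459) = sqrt(-3361/459 + I*sqrt(2751))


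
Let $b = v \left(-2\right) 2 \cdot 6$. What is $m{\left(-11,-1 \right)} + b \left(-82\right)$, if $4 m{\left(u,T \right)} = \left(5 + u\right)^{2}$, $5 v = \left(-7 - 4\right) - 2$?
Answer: $- \frac{25539}{5} \approx -5107.8$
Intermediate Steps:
$v = - \frac{13}{5}$ ($v = \frac{\left(-7 - 4\right) - 2}{5} = \frac{-11 - 2}{5} = \frac{1}{5} \left(-13\right) = - \frac{13}{5} \approx -2.6$)
$m{\left(u,T \right)} = \frac{\left(5 + u\right)^{2}}{4}$
$b = \frac{312}{5}$ ($b = - \frac{13 \left(-2\right) 2 \cdot 6}{5} = - \frac{13 \left(\left(-4\right) 6\right)}{5} = \left(- \frac{13}{5}\right) \left(-24\right) = \frac{312}{5} \approx 62.4$)
$m{\left(-11,-1 \right)} + b \left(-82\right) = \frac{\left(5 - 11\right)^{2}}{4} + \frac{312}{5} \left(-82\right) = \frac{\left(-6\right)^{2}}{4} - \frac{25584}{5} = \frac{1}{4} \cdot 36 - \frac{25584}{5} = 9 - \frac{25584}{5} = - \frac{25539}{5}$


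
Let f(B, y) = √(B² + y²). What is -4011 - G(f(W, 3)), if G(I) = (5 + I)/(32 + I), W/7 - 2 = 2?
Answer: -308636/77 - 9*√793/77 ≈ -4011.6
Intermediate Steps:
W = 28 (W = 14 + 7*2 = 14 + 14 = 28)
G(I) = (5 + I)/(32 + I)
-4011 - G(f(W, 3)) = -4011 - (5 + √(28² + 3²))/(32 + √(28² + 3²)) = -4011 - (5 + √(784 + 9))/(32 + √(784 + 9)) = -4011 - (5 + √793)/(32 + √793)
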